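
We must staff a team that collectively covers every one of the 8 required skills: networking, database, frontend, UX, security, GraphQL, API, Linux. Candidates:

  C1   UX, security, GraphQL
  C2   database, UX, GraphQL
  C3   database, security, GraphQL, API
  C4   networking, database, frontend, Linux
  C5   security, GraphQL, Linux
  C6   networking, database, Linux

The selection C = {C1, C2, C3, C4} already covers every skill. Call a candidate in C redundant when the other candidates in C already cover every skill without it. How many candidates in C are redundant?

Drop C1: the rest still cover every skill — redundant.
Drop C2: the rest still cover every skill — redundant.
Drop C3: API uncovered — not redundant.
Drop C4: networking, frontend, Linux uncovered — not redundant.
2 redundant: C1, C2.

2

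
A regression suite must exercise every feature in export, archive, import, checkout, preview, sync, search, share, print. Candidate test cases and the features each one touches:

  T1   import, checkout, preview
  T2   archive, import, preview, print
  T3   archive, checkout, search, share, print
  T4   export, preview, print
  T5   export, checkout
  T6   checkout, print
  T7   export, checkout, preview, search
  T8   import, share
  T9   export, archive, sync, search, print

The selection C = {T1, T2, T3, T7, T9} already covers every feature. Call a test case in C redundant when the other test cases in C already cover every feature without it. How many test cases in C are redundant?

3

Drop T1: the rest still cover every feature — redundant.
Drop T2: the rest still cover every feature — redundant.
Drop T3: share uncovered — not redundant.
Drop T7: the rest still cover every feature — redundant.
Drop T9: sync uncovered — not redundant.
3 redundant: T1, T2, T7.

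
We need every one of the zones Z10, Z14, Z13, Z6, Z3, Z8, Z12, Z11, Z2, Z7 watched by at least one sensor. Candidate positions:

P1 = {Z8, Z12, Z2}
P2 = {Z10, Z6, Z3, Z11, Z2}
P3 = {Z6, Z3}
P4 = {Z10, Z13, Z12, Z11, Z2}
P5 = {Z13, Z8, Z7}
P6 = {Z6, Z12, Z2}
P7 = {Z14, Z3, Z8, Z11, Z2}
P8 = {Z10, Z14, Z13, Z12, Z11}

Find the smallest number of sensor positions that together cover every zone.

3

P2, P5, P8 together cover {Z10, Z14, Z13, Z6, Z3, Z8, Z12, Z11, Z2, Z7} — every zone.
No 2 of the 8 sensor positions cover everything (all 28 pairs fall short), so 3 is minimum.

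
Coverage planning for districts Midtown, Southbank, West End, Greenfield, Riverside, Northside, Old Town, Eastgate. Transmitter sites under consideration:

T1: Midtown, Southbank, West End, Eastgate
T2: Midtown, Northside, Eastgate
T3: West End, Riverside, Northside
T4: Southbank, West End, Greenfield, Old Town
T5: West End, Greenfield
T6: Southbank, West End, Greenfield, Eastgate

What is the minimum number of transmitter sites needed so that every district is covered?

T1, T3, T4 together cover {Midtown, Southbank, West End, Greenfield, Riverside, Northside, Old Town, Eastgate} — every district.
No 2 of the 6 transmitter sites cover everything (all 15 pairs fall short), so 3 is minimum.

3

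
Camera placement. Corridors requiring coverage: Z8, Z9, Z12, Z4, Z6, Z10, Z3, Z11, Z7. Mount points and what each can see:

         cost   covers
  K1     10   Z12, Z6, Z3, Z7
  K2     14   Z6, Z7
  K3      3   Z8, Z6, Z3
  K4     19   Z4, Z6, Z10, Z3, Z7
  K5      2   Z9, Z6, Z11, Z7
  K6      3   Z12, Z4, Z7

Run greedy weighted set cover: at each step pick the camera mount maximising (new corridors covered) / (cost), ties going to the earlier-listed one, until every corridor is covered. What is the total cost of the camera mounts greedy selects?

Pick 1: K5 adds 4 new (Z9, Z6, Z11, Z7) at cost 2 (ratio 4/2).
Pick 2: K3 adds 2 new (Z8, Z3) at cost 3 (ratio 2/3).
Pick 3: K6 adds 2 new (Z12, Z4) at cost 3 (ratio 2/3).
Pick 4: K4 adds 1 new (Z10) at cost 19 (ratio 1/19).
Greedy total cost: 2 + 3 + 3 + 19 = 27.

27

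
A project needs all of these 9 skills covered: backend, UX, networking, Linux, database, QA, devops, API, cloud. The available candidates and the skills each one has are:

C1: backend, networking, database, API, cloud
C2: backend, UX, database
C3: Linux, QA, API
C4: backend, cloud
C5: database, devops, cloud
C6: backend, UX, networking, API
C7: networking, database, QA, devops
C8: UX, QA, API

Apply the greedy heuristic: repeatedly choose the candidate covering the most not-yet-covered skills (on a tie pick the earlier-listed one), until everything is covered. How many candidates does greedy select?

4

Pick 1: C1 covers 5 new skills (backend, networking, database, API, cloud).
Pick 2: C3 covers 2 new skills (Linux, QA).
Pick 3: C2 covers 1 new skills (UX).
Pick 4: C5 covers 1 new skills (devops).
Greedy uses 4 candidates. (The true minimum is 3.)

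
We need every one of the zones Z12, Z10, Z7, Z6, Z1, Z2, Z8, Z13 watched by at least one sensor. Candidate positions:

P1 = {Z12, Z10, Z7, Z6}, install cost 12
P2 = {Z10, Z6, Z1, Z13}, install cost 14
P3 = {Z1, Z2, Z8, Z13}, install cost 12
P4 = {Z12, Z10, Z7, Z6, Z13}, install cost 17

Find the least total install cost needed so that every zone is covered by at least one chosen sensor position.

24

P1, P3 cover every zone at install cost 12 + 12 = 24.
Any cover uses at least 2 sensor positions; among all covering selections none totals below 24.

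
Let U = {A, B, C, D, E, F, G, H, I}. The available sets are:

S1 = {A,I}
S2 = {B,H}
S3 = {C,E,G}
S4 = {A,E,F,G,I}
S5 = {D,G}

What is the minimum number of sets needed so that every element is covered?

4

S2, S3, S4, S5 together cover {A, B, C, D, E, F, G, H, I} — every element.
No 3 of the 5 sets cover everything (all 10 triples fall short), so 4 is minimum.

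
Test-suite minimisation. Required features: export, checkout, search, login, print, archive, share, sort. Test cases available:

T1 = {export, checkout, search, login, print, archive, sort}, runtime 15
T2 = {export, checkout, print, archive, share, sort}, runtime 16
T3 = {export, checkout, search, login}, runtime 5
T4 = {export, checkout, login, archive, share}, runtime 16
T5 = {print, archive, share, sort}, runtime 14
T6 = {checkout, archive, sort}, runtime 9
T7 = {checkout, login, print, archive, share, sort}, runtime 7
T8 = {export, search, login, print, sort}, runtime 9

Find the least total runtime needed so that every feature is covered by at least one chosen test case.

T3, T7 cover every feature at runtime 5 + 7 = 12.
Any cover uses at least 2 test cases; among all covering selections none totals below 12.

12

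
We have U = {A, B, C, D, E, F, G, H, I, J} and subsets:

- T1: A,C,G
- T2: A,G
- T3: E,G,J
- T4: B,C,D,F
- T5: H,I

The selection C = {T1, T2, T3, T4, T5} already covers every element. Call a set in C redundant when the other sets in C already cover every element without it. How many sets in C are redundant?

Drop T1: the rest still cover every element — redundant.
Drop T2: the rest still cover every element — redundant.
Drop T3: E, J uncovered — not redundant.
Drop T4: B, D, F uncovered — not redundant.
Drop T5: H, I uncovered — not redundant.
2 redundant: T1, T2.

2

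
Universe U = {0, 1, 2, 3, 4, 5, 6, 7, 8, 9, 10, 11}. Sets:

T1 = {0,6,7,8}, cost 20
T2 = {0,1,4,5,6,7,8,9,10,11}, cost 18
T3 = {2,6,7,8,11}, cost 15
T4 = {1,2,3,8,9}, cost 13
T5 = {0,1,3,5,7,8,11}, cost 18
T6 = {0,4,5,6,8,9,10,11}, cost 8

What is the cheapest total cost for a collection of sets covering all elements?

31

T2, T4 cover every element at cost 18 + 13 = 31.
Any cover uses at least 2 sets; among all covering selections none totals below 31.
Greedy by coverage-per-cost would pick T6, T4, T3 for 36 — worse than the optimum 31.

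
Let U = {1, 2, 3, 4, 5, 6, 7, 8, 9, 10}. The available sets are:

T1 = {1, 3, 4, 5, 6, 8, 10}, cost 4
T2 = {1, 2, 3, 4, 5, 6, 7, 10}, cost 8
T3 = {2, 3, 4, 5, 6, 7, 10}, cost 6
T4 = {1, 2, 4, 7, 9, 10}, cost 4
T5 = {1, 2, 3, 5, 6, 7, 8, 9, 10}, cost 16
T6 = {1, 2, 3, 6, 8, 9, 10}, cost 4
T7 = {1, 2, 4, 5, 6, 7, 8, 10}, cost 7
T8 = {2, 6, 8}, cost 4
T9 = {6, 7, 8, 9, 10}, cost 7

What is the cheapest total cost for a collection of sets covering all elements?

8

T1, T4 cover every element at cost 4 + 4 = 8.
Any cover uses at least 2 sets; among all covering selections none totals below 8.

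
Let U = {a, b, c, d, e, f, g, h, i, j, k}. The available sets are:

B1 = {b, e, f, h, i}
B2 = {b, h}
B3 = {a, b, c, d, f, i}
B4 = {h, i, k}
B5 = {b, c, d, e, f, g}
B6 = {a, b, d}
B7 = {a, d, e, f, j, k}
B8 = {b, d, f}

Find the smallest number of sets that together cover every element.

3

B1, B5, B7 together cover {a, b, c, d, e, f, g, h, i, j, k} — every element.
No 2 of the 8 sets cover everything (all 28 pairs fall short), so 3 is minimum.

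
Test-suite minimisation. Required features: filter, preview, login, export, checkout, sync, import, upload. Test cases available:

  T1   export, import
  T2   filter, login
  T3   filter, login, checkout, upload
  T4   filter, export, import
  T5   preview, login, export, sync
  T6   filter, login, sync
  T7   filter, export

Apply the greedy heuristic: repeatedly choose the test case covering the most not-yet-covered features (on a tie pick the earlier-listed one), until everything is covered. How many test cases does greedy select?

3

Pick 1: T3 covers 4 new features (filter, login, checkout, upload).
Pick 2: T5 covers 3 new features (preview, export, sync).
Pick 3: T1 covers 1 new features (import).
Greedy uses 3 test cases.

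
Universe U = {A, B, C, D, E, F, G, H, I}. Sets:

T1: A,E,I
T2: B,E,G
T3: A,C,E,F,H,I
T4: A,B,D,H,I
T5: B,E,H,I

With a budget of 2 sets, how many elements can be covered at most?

Choosing T2, T3 covers {A, B, C, E, F, G, H, I} — 8 elements.
No choice of 2 sets does better; here D is left uncovered.

8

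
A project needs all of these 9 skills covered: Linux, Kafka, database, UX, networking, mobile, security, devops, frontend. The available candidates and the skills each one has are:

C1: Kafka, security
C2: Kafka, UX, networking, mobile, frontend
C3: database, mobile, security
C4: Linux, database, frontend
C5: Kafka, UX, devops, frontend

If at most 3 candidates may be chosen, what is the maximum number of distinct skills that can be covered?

8

Choosing C1, C2, C4 covers {Linux, Kafka, database, UX, networking, mobile, security, frontend} — 8 skills.
No choice of 3 candidates does better; here devops is left uncovered.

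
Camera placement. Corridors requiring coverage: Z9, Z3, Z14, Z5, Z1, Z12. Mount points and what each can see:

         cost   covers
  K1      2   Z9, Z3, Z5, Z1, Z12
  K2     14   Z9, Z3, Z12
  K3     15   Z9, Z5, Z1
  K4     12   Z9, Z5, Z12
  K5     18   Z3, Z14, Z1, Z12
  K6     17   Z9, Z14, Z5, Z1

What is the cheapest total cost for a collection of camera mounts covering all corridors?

K1, K6 cover every corridor at cost 2 + 17 = 19.
Any cover uses at least 2 camera mounts; among all covering selections none totals below 19.

19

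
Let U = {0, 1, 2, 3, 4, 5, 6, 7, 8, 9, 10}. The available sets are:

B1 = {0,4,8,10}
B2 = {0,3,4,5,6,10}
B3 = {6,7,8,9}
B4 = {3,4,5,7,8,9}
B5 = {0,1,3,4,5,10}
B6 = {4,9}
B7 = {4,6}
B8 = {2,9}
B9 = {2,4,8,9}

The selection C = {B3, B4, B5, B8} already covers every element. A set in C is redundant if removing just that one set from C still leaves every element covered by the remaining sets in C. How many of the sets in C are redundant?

1

Drop B3: 6 uncovered — not redundant.
Drop B4: the rest still cover every element — redundant.
Drop B5: 0, 1, 10 uncovered — not redundant.
Drop B8: 2 uncovered — not redundant.
1 redundant: B4.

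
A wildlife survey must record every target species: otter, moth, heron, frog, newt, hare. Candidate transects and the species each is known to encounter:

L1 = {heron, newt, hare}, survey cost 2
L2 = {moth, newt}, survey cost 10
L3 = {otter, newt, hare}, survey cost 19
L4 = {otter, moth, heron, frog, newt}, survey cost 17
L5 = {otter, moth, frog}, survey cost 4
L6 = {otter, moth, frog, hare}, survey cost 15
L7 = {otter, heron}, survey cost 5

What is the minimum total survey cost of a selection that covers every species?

6

L1, L5 cover every species at survey cost 2 + 4 = 6.
Any cover uses at least 2 transects; among all covering selections none totals below 6.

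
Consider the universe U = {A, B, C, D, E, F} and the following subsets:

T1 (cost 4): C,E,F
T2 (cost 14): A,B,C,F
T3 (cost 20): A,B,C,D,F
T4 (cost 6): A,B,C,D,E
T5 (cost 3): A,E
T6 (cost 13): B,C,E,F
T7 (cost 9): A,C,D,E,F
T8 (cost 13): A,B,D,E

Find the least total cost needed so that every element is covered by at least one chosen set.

T1, T4 cover every element at cost 4 + 6 = 10.
Any cover uses at least 2 sets; among all covering selections none totals below 10.

10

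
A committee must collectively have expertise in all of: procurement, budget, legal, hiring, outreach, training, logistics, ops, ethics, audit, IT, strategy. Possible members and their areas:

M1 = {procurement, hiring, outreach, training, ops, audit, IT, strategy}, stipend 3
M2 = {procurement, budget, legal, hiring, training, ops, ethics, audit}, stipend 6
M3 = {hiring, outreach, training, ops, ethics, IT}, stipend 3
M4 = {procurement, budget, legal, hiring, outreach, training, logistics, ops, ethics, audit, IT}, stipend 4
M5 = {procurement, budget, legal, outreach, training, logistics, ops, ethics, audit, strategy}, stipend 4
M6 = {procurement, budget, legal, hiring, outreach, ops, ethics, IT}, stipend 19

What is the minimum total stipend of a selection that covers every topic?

7

M1, M4 cover every topic at stipend 3 + 4 = 7.
Any cover uses at least 2 members; among all covering selections none totals below 7.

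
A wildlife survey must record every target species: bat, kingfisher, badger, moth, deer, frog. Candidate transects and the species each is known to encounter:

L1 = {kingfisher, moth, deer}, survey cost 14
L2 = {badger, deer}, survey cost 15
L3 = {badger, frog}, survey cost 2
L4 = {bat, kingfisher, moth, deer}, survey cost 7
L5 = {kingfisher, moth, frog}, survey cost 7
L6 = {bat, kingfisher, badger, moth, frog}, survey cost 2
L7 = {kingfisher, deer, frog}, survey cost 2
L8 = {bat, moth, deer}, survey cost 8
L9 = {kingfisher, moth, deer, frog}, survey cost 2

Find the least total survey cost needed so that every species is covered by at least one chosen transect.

L6, L7 cover every species at survey cost 2 + 2 = 4.
Any cover uses at least 2 transects; among all covering selections none totals below 4.

4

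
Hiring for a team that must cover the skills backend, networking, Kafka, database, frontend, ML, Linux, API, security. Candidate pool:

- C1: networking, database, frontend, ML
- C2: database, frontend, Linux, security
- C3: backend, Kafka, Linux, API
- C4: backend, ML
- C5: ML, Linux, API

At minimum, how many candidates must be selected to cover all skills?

C1, C2, C3 together cover {backend, networking, Kafka, database, frontend, ML, Linux, API, security} — every skill.
No 2 of the 5 candidates cover everything (all 10 pairs fall short), so 3 is minimum.

3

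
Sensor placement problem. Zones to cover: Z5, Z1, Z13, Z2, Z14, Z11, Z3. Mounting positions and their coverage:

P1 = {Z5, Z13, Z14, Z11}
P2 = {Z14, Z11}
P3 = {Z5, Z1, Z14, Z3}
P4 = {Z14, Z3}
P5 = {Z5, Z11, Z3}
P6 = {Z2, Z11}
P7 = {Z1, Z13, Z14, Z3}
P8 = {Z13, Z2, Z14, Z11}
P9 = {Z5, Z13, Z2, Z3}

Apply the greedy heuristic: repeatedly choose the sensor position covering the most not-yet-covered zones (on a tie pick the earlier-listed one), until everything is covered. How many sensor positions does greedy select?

3

Pick 1: P1 covers 4 new zones (Z5, Z13, Z14, Z11).
Pick 2: P3 covers 2 new zones (Z1, Z3).
Pick 3: P6 covers 1 new zones (Z2).
Greedy uses 3 sensor positions. (The true minimum is 2.)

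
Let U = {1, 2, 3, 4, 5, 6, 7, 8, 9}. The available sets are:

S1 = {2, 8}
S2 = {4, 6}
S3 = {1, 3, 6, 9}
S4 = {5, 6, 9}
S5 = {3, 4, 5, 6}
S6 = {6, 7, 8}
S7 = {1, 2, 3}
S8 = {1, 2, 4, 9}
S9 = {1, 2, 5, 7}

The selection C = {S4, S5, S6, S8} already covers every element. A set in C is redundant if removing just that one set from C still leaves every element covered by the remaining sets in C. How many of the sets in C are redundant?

Drop S4: the rest still cover every element — redundant.
Drop S5: 3 uncovered — not redundant.
Drop S6: 7, 8 uncovered — not redundant.
Drop S8: 1, 2 uncovered — not redundant.
1 redundant: S4.

1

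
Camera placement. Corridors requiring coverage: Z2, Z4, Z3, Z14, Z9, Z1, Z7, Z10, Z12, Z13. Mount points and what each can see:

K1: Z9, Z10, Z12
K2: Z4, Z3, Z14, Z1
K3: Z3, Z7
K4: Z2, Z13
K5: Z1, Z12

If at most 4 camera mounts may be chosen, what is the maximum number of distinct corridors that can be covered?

10

Choosing K1, K2, K3, K4 covers {Z2, Z4, Z3, Z14, Z9, Z1, Z7, Z10, Z12, Z13} — 10 corridors.
That is all 10 corridors.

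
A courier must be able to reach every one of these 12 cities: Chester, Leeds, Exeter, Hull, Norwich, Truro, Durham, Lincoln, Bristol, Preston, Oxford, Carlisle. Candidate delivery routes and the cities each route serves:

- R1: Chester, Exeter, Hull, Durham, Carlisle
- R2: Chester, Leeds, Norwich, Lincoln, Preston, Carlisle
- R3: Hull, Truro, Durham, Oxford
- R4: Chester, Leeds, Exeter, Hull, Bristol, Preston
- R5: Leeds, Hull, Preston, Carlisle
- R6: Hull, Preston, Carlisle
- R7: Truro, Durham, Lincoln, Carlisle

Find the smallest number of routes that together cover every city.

R2, R3, R4 together cover {Chester, Leeds, Exeter, Hull, Norwich, Truro, Durham, Lincoln, Bristol, Preston, Oxford, Carlisle} — every city.
No 2 of the 7 routes cover everything (all 21 pairs fall short), so 3 is minimum.

3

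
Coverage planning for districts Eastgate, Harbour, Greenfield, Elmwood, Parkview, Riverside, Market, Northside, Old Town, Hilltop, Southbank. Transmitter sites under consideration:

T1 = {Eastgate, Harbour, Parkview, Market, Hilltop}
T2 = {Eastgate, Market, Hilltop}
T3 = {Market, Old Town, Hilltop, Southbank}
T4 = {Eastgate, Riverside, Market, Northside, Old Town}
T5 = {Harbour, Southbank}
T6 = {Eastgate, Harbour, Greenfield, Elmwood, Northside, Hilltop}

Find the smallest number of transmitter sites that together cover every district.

T1, T3, T4, T6 together cover {Eastgate, Harbour, Greenfield, Elmwood, Parkview, Riverside, Market, Northside, Old Town, Hilltop, Southbank} — every district.
No 3 of the 6 transmitter sites cover everything (all 20 triples fall short), so 4 is minimum.

4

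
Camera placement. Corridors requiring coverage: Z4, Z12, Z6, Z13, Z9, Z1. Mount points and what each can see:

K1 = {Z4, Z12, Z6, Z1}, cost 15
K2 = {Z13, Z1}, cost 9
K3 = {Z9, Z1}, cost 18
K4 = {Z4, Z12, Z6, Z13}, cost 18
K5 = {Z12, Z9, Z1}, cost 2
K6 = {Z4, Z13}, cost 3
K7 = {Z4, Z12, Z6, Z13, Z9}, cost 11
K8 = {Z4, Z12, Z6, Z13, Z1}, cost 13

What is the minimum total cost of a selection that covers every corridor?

13

K5, K7 cover every corridor at cost 2 + 11 = 13.
Any cover uses at least 2 camera mounts; among all covering selections none totals below 13.
Greedy by coverage-per-cost would pick K5, K6, K7 for 16 — worse than the optimum 13.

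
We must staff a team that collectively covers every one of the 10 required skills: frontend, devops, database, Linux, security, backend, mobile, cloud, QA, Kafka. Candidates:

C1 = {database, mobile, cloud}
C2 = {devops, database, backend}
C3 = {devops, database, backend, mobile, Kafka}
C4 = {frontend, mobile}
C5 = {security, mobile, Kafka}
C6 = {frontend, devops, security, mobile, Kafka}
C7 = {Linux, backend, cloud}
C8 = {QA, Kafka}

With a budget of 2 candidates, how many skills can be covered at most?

8

Choosing C6, C7 covers {frontend, devops, Linux, security, backend, mobile, cloud, Kafka} — 8 skills.
No choice of 2 candidates does better; here database, QA are left uncovered.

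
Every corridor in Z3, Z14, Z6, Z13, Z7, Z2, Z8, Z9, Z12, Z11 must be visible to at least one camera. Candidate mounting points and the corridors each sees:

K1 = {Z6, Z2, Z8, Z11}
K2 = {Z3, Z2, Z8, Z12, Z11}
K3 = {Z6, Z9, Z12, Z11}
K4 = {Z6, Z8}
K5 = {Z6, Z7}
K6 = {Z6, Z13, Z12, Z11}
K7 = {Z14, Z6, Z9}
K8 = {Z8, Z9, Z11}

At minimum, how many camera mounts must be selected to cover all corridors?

4

K2, K5, K6, K7 together cover {Z3, Z14, Z6, Z13, Z7, Z2, Z8, Z9, Z12, Z11} — every corridor.
No 3 of the 8 camera mounts cover everything (all 56 triples fall short), so 4 is minimum.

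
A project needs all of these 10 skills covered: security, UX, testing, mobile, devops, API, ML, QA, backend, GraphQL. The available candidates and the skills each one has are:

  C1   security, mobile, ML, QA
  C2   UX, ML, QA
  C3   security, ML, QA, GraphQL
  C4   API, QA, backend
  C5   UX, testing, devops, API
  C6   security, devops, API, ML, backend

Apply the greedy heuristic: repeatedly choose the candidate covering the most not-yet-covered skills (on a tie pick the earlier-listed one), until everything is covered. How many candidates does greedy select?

4

Pick 1: C6 covers 5 new skills (security, devops, API, ML, backend).
Pick 2: C1 covers 2 new skills (mobile, QA).
Pick 3: C5 covers 2 new skills (UX, testing).
Pick 4: C3 covers 1 new skills (GraphQL).
Greedy uses 4 candidates.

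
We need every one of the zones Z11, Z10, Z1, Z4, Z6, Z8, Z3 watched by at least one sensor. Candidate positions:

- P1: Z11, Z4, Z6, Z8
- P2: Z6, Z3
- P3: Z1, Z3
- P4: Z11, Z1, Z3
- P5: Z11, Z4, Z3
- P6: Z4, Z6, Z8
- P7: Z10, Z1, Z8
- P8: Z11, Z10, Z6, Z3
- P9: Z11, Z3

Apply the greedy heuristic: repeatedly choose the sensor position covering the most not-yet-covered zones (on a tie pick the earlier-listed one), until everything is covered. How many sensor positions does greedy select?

3

Pick 1: P1 covers 4 new zones (Z11, Z4, Z6, Z8).
Pick 2: P3 covers 2 new zones (Z1, Z3).
Pick 3: P7 covers 1 new zones (Z10).
Greedy uses 3 sensor positions.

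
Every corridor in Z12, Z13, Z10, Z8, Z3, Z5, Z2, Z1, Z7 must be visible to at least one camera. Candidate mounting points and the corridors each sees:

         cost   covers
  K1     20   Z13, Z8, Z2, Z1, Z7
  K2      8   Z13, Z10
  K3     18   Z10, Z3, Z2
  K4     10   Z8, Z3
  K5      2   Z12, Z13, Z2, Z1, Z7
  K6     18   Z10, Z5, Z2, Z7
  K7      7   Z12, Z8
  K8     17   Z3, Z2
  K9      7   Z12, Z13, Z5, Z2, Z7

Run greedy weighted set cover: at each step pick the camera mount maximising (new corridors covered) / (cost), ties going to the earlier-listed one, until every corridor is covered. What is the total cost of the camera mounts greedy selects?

27

Pick 1: K5 adds 5 new (Z12, Z13, Z2, Z1, Z7) at cost 2 (ratio 5/2).
Pick 2: K4 adds 2 new (Z8, Z3) at cost 10 (ratio 2/10).
Pick 3: K9 adds 1 new (Z5) at cost 7 (ratio 1/7).
Pick 4: K2 adds 1 new (Z10) at cost 8 (ratio 1/8).
Greedy total cost: 2 + 10 + 7 + 8 = 27.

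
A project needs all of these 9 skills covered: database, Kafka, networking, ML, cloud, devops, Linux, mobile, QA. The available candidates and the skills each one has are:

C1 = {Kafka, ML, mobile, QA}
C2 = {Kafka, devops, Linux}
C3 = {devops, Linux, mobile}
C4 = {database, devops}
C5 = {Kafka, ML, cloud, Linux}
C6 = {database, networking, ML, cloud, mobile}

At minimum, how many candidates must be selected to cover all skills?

C1, C2, C6 together cover {database, Kafka, networking, ML, cloud, devops, Linux, mobile, QA} — every skill.
No 2 of the 6 candidates cover everything (all 15 pairs fall short), so 3 is minimum.

3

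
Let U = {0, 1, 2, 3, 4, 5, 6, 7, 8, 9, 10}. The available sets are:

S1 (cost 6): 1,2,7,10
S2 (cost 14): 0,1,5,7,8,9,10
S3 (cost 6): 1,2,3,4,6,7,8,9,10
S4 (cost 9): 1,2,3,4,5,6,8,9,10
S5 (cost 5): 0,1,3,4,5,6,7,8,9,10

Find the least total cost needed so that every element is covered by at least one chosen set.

S1, S5 cover every element at cost 6 + 5 = 11.
Any cover uses at least 2 sets; among all covering selections none totals below 11.

11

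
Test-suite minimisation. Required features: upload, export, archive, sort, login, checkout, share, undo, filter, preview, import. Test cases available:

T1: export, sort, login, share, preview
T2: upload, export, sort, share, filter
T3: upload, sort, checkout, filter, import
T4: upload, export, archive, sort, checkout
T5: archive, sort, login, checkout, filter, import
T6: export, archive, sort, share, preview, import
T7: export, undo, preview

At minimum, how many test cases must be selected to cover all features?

T2, T5, T7 together cover {upload, export, archive, sort, login, checkout, share, undo, filter, preview, import} — every feature.
No 2 of the 7 test cases cover everything (all 21 pairs fall short), so 3 is minimum.
Greedy (largest uncovered first) would take T5, T1, T2, T7 — 4 test cases — but 3 suffice.

3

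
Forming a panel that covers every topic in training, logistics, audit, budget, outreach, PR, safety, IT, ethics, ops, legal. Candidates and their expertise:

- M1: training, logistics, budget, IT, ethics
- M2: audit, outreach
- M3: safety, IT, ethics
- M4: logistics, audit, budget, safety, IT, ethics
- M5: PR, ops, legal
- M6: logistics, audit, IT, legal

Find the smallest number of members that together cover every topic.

4

M1, M2, M3, M5 together cover {training, logistics, audit, budget, outreach, PR, safety, IT, ethics, ops, legal} — every topic.
No 3 of the 6 members cover everything (all 20 triples fall short), so 4 is minimum.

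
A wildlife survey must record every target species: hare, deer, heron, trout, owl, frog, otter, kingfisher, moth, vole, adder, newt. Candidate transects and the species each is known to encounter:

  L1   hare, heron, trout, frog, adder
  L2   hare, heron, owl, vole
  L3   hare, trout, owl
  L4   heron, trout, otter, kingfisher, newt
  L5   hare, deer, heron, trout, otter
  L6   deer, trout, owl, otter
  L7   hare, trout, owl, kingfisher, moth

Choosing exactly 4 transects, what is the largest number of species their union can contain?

Choosing L1, L2, L4, L5 covers {hare, deer, heron, trout, owl, frog, otter, kingfisher, vole, adder, newt} — 11 species.
No choice of 4 transects does better; here moth is left uncovered.

11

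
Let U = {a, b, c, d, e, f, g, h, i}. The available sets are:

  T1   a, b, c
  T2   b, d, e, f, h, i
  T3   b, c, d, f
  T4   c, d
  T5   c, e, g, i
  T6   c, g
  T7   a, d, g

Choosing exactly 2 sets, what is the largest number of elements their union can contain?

Choosing T1, T2 covers {a, b, c, d, e, f, h, i} — 8 elements.
No choice of 2 sets does better; here g is left uncovered.

8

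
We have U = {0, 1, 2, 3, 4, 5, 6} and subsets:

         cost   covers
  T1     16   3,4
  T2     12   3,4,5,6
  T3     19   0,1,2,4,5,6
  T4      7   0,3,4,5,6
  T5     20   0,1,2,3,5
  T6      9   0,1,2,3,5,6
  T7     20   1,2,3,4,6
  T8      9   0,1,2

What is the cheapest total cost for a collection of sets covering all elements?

16

T4, T6 cover every element at cost 7 + 9 = 16.
Any cover uses at least 2 sets; among all covering selections none totals below 16.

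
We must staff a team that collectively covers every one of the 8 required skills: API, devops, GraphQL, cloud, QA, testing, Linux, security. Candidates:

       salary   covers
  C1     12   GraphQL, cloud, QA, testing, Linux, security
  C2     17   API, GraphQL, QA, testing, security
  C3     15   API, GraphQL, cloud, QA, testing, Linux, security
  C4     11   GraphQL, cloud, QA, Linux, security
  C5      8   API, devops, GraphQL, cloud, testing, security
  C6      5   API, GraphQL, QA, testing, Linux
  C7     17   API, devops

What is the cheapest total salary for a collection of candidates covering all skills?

C5, C6 cover every skill at salary 8 + 5 = 13.
Any cover uses at least 2 candidates; among all covering selections none totals below 13.

13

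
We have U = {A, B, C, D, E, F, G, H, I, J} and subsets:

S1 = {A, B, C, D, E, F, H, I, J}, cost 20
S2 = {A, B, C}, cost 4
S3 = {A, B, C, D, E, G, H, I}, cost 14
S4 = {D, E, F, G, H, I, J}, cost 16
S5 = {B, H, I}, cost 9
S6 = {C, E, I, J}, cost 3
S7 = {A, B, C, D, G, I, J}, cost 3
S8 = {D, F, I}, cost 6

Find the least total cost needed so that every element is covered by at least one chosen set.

19

S4, S7 cover every element at cost 16 + 3 = 19.
Any cover uses at least 2 sets; among all covering selections none totals below 19.
Greedy by coverage-per-cost would pick S7, S6, S8, S5 for 21 — worse than the optimum 19.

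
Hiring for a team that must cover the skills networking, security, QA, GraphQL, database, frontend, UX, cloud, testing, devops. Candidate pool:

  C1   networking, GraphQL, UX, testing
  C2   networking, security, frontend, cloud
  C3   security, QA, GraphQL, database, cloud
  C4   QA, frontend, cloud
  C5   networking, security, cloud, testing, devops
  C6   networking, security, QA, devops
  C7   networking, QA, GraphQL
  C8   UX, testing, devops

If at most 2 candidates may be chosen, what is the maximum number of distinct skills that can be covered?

8

Choosing C1, C3 covers {networking, security, QA, GraphQL, database, UX, cloud, testing} — 8 skills.
No choice of 2 candidates does better; here frontend, devops are left uncovered.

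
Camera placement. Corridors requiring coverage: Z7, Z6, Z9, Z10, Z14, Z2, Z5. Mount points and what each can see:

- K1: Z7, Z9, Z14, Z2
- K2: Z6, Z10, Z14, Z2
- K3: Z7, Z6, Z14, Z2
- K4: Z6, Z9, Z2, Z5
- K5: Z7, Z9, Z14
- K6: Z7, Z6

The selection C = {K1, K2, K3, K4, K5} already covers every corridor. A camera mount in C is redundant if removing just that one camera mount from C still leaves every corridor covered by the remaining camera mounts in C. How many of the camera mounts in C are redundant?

3

Drop K1: the rest still cover every corridor — redundant.
Drop K2: Z10 uncovered — not redundant.
Drop K3: the rest still cover every corridor — redundant.
Drop K4: Z5 uncovered — not redundant.
Drop K5: the rest still cover every corridor — redundant.
3 redundant: K1, K3, K5.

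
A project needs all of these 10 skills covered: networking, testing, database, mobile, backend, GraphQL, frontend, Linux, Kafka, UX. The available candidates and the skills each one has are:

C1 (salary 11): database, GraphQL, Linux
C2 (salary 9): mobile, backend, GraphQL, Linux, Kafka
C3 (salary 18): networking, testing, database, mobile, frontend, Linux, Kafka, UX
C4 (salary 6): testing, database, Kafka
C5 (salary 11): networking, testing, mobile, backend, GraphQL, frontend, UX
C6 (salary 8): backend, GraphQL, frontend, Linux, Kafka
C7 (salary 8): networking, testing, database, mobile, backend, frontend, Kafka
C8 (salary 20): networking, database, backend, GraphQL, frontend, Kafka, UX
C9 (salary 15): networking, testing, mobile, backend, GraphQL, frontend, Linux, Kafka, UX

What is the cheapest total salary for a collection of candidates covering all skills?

C4, C9 cover every skill at salary 6 + 15 = 21.
Any cover uses at least 2 candidates; among all covering selections none totals below 21.

21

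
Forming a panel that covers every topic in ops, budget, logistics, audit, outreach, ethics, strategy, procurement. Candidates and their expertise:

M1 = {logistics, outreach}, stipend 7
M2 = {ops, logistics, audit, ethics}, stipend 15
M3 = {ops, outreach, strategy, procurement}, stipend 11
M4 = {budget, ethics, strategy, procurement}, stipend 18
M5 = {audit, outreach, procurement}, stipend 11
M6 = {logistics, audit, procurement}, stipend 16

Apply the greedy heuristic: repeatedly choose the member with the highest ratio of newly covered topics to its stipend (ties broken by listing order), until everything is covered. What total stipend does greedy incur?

Pick 1: M3 adds 4 new (ops, outreach, strategy, procurement) at stipend 11 (ratio 4/11).
Pick 2: M2 adds 3 new (logistics, audit, ethics) at stipend 15 (ratio 3/15).
Pick 3: M4 adds 1 new (budget) at stipend 18 (ratio 1/18).
Greedy total stipend: 11 + 15 + 18 = 44. (The true optimum is 40, so greedy overshoots here.)

44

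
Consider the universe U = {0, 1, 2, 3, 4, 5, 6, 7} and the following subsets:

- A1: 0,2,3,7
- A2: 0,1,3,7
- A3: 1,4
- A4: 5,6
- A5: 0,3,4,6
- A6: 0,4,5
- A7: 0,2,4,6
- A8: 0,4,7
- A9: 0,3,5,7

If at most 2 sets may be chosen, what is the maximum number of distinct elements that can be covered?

7

Choosing A2, A7 covers {0, 1, 2, 3, 4, 6, 7} — 7 elements.
No choice of 2 sets does better; here 5 is left uncovered.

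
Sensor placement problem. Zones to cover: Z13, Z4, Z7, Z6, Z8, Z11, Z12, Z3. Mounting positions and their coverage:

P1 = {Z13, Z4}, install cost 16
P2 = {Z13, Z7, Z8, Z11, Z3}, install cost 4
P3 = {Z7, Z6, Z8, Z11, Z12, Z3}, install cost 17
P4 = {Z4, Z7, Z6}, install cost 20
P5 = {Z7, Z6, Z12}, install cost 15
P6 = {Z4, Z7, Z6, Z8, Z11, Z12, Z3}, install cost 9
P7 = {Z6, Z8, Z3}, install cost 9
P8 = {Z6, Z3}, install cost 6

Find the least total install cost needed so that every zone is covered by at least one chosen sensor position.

13

P2, P6 cover every zone at install cost 4 + 9 = 13.
Any cover uses at least 2 sensor positions; among all covering selections none totals below 13.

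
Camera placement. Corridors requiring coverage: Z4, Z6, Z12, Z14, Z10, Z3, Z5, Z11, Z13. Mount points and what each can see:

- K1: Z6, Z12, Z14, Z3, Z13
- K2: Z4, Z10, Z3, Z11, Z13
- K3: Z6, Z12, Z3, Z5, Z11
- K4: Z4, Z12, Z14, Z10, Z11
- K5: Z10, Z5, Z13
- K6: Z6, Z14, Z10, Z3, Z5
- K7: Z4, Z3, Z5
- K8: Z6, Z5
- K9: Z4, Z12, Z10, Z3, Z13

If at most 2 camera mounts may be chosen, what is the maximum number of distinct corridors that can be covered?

Choosing K1, K2 covers {Z4, Z6, Z12, Z14, Z10, Z3, Z11, Z13} — 8 corridors.
No choice of 2 camera mounts does better; here Z5 is left uncovered.

8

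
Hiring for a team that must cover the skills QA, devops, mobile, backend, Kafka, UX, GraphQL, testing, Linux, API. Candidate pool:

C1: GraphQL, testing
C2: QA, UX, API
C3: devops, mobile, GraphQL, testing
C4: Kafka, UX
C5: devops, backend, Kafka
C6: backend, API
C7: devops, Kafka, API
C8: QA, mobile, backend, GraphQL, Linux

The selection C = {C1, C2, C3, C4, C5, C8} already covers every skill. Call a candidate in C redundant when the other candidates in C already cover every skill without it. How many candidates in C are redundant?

Drop C1: the rest still cover every skill — redundant.
Drop C2: API uncovered — not redundant.
Drop C3: the rest still cover every skill — redundant.
Drop C4: the rest still cover every skill — redundant.
Drop C5: the rest still cover every skill — redundant.
Drop C8: Linux uncovered — not redundant.
4 redundant: C1, C3, C4, C5.

4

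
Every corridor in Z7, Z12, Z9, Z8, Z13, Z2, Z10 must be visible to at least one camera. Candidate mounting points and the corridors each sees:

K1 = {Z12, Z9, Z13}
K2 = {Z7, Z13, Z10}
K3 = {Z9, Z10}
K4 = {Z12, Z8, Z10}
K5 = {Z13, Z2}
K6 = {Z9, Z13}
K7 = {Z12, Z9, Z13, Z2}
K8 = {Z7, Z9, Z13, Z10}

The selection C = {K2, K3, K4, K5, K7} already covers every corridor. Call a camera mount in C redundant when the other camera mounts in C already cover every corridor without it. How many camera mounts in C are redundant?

3

Drop K2: Z7 uncovered — not redundant.
Drop K3: the rest still cover every corridor — redundant.
Drop K4: Z8 uncovered — not redundant.
Drop K5: the rest still cover every corridor — redundant.
Drop K7: the rest still cover every corridor — redundant.
3 redundant: K3, K5, K7.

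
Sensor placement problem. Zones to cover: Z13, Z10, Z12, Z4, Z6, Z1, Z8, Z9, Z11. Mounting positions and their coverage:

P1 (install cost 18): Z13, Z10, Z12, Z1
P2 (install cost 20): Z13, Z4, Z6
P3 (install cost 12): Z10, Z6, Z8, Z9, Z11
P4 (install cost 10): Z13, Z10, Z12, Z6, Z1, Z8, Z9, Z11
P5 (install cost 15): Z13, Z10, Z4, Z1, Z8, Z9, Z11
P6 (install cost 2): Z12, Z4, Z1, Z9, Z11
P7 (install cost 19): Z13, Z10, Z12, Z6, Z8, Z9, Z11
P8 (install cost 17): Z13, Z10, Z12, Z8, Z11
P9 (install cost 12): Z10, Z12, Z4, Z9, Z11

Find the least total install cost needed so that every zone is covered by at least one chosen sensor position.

P4, P6 cover every zone at install cost 10 + 2 = 12.
Any cover uses at least 2 sensor positions; among all covering selections none totals below 12.

12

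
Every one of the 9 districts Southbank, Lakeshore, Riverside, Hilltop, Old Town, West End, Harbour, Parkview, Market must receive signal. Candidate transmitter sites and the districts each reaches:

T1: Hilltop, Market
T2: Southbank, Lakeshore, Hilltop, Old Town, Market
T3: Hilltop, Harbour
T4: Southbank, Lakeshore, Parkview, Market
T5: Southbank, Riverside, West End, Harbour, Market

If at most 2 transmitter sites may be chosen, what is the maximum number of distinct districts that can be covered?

8

Choosing T2, T5 covers {Southbank, Lakeshore, Riverside, Hilltop, Old Town, West End, Harbour, Market} — 8 districts.
No choice of 2 transmitter sites does better; here Parkview is left uncovered.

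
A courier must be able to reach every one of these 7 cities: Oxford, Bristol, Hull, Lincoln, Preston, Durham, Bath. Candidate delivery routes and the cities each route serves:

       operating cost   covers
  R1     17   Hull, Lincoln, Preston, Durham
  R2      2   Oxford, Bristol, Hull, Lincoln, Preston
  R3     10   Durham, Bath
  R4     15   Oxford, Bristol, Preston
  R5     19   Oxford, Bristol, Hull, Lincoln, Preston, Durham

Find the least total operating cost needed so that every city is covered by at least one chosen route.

R2, R3 cover every city at operating cost 2 + 10 = 12.
Any cover uses at least 2 routes; among all covering selections none totals below 12.

12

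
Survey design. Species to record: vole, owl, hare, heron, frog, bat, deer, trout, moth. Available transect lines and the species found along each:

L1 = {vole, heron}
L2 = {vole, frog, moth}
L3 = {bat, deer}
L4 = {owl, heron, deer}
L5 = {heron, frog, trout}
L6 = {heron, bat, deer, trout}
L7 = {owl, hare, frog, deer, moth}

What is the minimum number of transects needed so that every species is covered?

L1, L6, L7 together cover {vole, owl, hare, heron, frog, bat, deer, trout, moth} — every species.
No 2 of the 7 transects cover everything (all 21 pairs fall short), so 3 is minimum.

3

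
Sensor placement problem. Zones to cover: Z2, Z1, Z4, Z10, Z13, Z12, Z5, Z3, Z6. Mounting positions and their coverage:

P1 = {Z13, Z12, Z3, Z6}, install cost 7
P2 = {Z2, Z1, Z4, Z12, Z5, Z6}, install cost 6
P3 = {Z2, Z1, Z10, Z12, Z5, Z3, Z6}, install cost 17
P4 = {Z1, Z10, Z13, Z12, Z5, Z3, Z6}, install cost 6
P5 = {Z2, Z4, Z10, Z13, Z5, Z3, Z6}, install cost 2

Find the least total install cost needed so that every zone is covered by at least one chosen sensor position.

8

P2, P5 cover every zone at install cost 6 + 2 = 8.
Any cover uses at least 2 sensor positions; among all covering selections none totals below 8.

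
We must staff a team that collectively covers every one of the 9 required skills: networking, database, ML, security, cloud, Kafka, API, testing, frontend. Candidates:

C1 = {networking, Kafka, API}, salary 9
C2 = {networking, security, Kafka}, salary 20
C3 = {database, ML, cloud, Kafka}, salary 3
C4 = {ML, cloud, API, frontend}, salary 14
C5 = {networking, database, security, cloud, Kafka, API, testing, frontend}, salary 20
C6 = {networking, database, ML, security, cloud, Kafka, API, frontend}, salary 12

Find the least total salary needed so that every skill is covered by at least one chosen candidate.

C3, C5 cover every skill at salary 3 + 20 = 23.
Any cover uses at least 2 candidates; among all covering selections none totals below 23.
Greedy by coverage-per-salary would pick C3, C6, C5 for 35 — worse than the optimum 23.

23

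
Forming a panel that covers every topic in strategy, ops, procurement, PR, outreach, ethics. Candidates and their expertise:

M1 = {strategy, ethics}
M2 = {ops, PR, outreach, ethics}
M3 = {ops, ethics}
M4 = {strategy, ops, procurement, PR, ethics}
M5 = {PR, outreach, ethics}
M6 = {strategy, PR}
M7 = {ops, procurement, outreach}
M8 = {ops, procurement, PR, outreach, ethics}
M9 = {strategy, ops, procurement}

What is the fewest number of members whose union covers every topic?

M1, M8 together cover {strategy, ops, procurement, PR, outreach, ethics} — every topic.
No single member contains all 6 topics, so 2 is optimal.

2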